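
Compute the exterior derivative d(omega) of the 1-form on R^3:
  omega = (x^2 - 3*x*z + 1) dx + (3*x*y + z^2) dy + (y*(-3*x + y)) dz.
d(omega) = (3*y) dx ∧ dy + (3*x - 3*y) dx ∧ dz + (-3*x + 2*y - 2*z) dy ∧ dz

For a 1-form omega = sum_i f_i dx_i, the exterior derivative is
  d(omega) = sum_{i < j} (∂f_j/∂x_i - ∂f_i/∂x_j) dx_i ∧ dx_j.
  coefficient of dx ∧ dy: ∂f_2/∂x - ∂f_1/∂y = ∂(3*x*y + z^2)/∂x - ∂(x^2 - 3*x*z + 1)/∂y = 3*y
  coefficient of dx ∧ dz: ∂f_3/∂x - ∂f_1/∂z = ∂(y*(-3*x + y))/∂x - ∂(x^2 - 3*x*z + 1)/∂z = 3*x - 3*y
  coefficient of dy ∧ dz: ∂f_3/∂y - ∂f_2/∂z = ∂(y*(-3*x + y))/∂y - ∂(3*x*y + z^2)/∂z = -3*x + 2*y - 2*z
Assembling: d(omega) = (3*y) dx ∧ dy + (3*x - 3*y) dx ∧ dz + (-3*x + 2*y - 2*z) dy ∧ dz.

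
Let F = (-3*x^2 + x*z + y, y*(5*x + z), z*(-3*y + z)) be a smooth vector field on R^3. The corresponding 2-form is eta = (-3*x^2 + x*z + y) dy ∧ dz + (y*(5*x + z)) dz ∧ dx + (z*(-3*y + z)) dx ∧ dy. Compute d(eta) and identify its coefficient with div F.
d(eta) = (-x - 3*y + 4*z) dx ∧ dy ∧ dz; div F = -x - 3*y + 4*z

For a 2-form in R^3 of the form above, applying d gives a 3-form with coefficient ∂P/∂x + ∂Q/∂y + ∂R/∂z:
  ∂P/∂x = -6*x + z
  ∂Q/∂y = 5*x + z
  ∂R/∂z = -3*y + 2*z
Sum = -x - 3*y + 4*z, which is exactly div F.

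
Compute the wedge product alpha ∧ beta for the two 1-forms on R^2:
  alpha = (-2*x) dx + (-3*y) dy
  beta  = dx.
alpha ∧ beta = (3*y) dx ∧ dy

Distribute the wedge, using dx_i ∧ dx_j = -dx_j ∧ dx_i and dx_i ∧ dx_i = 0. For each pair (i, j) with i < j, the coefficient of dx_i ∧ dx_j in alpha ∧ beta is (alpha_i * beta_j - alpha_j * beta_i). Collecting: alpha ∧ beta = (3*y) dx ∧ dy.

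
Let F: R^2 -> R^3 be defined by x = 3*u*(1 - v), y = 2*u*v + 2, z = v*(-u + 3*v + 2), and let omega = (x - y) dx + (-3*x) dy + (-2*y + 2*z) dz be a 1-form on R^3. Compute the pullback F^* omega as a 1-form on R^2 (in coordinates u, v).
F^* omega = (39*u*v^2 - 42*u*v + 9*u - 6*v^3 - 4*v^2 + 10*v - 6) du + (39*u^2*v - 27*u^2 - 42*u*v^2 - 16*u*v + 10*u + 36*v^3 + 36*v^2 - 16*v - 8) dv

Using F^*(f dg) = (f ∘ F) d(g ∘ F), substitute each coordinate x_i by F_i(u, v) in f_i, and replace dx_i by d F_i = (∂F_i/∂u) du + (∂F_i/∂v) dv.
  For the x component: f_1(F) = -5*u*v + 3*u - 2; d F_1 = (3 - 3*v) du + (-3*u) dv
  For the y component: f_2(F) = 9*u*(v - 1); d F_2 = (2*v) du + (2*u) dv
  For the z component: f_3(F) = -6*u*v + 6*v^2 + 4*v - 4; d F_3 = (-v) du + (-u + 6*v + 2) dv
Combining and collecting du, dv coefficients:
  coeff of du: 39*u*v^2 - 42*u*v + 9*u - 6*v^3 - 4*v^2 + 10*v - 6
  coeff of dv: 39*u^2*v - 27*u^2 - 42*u*v^2 - 16*u*v + 10*u + 36*v^3 + 36*v^2 - 16*v - 8
F^* omega = (39*u*v^2 - 42*u*v + 9*u - 6*v^3 - 4*v^2 + 10*v - 6) du + (39*u^2*v - 27*u^2 - 42*u*v^2 - 16*u*v + 10*u + 36*v^3 + 36*v^2 - 16*v - 8) dv.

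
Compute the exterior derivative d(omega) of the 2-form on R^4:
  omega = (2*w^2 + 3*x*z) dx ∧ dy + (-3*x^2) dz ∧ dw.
d(omega) = (3*x) dx ∧ dy ∧ dz + (4*w) dx ∧ dy ∧ dw + (-6*x) dx ∧ dz ∧ dw

For a 2-form omega = sum_{i<j} g_{ij} dx_i ∧ dx_j, the exterior derivative is
  d(omega) = sum_{i<j} d(g_{ij}) ∧ dx_i ∧ dx_j = sum_{i<j, k} (∂g_{ij}/∂x_k) dx_k ∧ dx_i ∧ dx_j.
Expand each term, using dx_k ∧ dx_i ∧ dx_j = sgn(permutation) dx_{(a)} ∧ dx_{(b)} ∧ dx_{(c)} with (a < b < c) sorted:
  d(2*w^2 + 3*x*z) includes (∂/∂z)(2*w^2 + 3*x*z) dz = (3*x) dz, which multiplied by dx ∧ dy gives (3*x) dx ∧ dy ∧ dz
  d(2*w^2 + 3*x*z) includes (∂/∂w)(2*w^2 + 3*x*z) dw = (4*w) dw, which multiplied by dx ∧ dy gives (4*w) dx ∧ dy ∧ dw
  d(-3*x^2) includes (∂/∂x)(-3*x^2) dx = (-6*x) dx, which multiplied by dz ∧ dw gives (-6*x) dx ∧ dz ∧ dw
Collecting like 3-forms: d(omega) = (3*x) dx ∧ dy ∧ dz + (4*w) dx ∧ dy ∧ dw + (-6*x) dx ∧ dz ∧ dw.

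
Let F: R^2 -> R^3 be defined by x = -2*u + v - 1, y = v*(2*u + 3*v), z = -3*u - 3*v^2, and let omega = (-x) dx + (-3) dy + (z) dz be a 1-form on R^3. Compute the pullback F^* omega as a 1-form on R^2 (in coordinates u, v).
F^* omega = (5*u + 9*v^2 - 4*v - 2) du + (18*u*v - 4*u + 18*v^3 - 19*v + 1) dv

Using F^*(f dg) = (f ∘ F) d(g ∘ F), substitute each coordinate x_i by F_i(u, v) in f_i, and replace dx_i by d F_i = (∂F_i/∂u) du + (∂F_i/∂v) dv.
  For the x component: f_1(F) = 2*u - v + 1; d F_1 = (-2) du + (1) dv
  For the y component: f_2(F) = -3; d F_2 = (2*v) du + (2*u + 6*v) dv
  For the z component: f_3(F) = -3*u - 3*v^2; d F_3 = (-3) du + (-6*v) dv
Combining and collecting du, dv coefficients:
  coeff of du: 5*u + 9*v^2 - 4*v - 2
  coeff of dv: 18*u*v - 4*u + 18*v^3 - 19*v + 1
F^* omega = (5*u + 9*v^2 - 4*v - 2) du + (18*u*v - 4*u + 18*v^3 - 19*v + 1) dv.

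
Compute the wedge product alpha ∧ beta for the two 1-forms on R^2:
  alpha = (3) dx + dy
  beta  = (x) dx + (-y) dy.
alpha ∧ beta = (-x - 3*y) dx ∧ dy

Distribute the wedge, using dx_i ∧ dx_j = -dx_j ∧ dx_i and dx_i ∧ dx_i = 0. For each pair (i, j) with i < j, the coefficient of dx_i ∧ dx_j in alpha ∧ beta is (alpha_i * beta_j - alpha_j * beta_i). Collecting: alpha ∧ beta = (-x - 3*y) dx ∧ dy.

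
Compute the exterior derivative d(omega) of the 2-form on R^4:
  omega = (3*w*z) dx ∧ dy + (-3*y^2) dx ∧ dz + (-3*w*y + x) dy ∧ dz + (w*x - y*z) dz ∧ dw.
d(omega) = (3*w + 6*y + 1) dx ∧ dy ∧ dz + (3*z) dx ∧ dy ∧ dw + (-3*y - z) dy ∧ dz ∧ dw + (w) dx ∧ dz ∧ dw

For a 2-form omega = sum_{i<j} g_{ij} dx_i ∧ dx_j, the exterior derivative is
  d(omega) = sum_{i<j} d(g_{ij}) ∧ dx_i ∧ dx_j = sum_{i<j, k} (∂g_{ij}/∂x_k) dx_k ∧ dx_i ∧ dx_j.
Expand each term, using dx_k ∧ dx_i ∧ dx_j = sgn(permutation) dx_{(a)} ∧ dx_{(b)} ∧ dx_{(c)} with (a < b < c) sorted:
  d(3*w*z) includes (∂/∂z)(3*w*z) dz = (3*w) dz, which multiplied by dx ∧ dy gives (3*w) dx ∧ dy ∧ dz
  d(3*w*z) includes (∂/∂w)(3*w*z) dw = (3*z) dw, which multiplied by dx ∧ dy gives (3*z) dx ∧ dy ∧ dw
  d(-3*y^2) includes (∂/∂y)(-3*y^2) dy = (-6*y) dy, which multiplied by dx ∧ dz gives (6*y) dx ∧ dy ∧ dz
  d(-3*w*y + x) includes (∂/∂x)(-3*w*y + x) dx = (1) dx, which multiplied by dy ∧ dz gives (1) dx ∧ dy ∧ dz
  d(-3*w*y + x) includes (∂/∂w)(-3*w*y + x) dw = (-3*y) dw, which multiplied by dy ∧ dz gives (-3*y) dy ∧ dz ∧ dw
  d(w*x - y*z) includes (∂/∂x)(w*x - y*z) dx = (w) dx, which multiplied by dz ∧ dw gives (w) dx ∧ dz ∧ dw
  d(w*x - y*z) includes (∂/∂y)(w*x - y*z) dy = (-z) dy, which multiplied by dz ∧ dw gives (-z) dy ∧ dz ∧ dw
Collecting like 3-forms: d(omega) = (3*w + 6*y + 1) dx ∧ dy ∧ dz + (3*z) dx ∧ dy ∧ dw + (-3*y - z) dy ∧ dz ∧ dw + (w) dx ∧ dz ∧ dw.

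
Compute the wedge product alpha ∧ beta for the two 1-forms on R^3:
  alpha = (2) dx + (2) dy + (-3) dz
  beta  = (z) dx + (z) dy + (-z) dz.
alpha ∧ beta = (z) dx ∧ dz + (z) dy ∧ dz

Distribute the wedge, using dx_i ∧ dx_j = -dx_j ∧ dx_i and dx_i ∧ dx_i = 0. For each pair (i, j) with i < j, the coefficient of dx_i ∧ dx_j in alpha ∧ beta is (alpha_i * beta_j - alpha_j * beta_i). Collecting: alpha ∧ beta = (z) dx ∧ dz + (z) dy ∧ dz.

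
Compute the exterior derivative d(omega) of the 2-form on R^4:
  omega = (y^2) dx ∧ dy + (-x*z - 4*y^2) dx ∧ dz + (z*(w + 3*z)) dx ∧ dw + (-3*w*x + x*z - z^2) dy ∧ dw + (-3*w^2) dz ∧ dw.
d(omega) = (8*y) dx ∧ dy ∧ dz + (-w - 6*z) dx ∧ dz ∧ dw + (-3*w + z) dx ∧ dy ∧ dw + (-x + 2*z) dy ∧ dz ∧ dw

For a 2-form omega = sum_{i<j} g_{ij} dx_i ∧ dx_j, the exterior derivative is
  d(omega) = sum_{i<j} d(g_{ij}) ∧ dx_i ∧ dx_j = sum_{i<j, k} (∂g_{ij}/∂x_k) dx_k ∧ dx_i ∧ dx_j.
Expand each term, using dx_k ∧ dx_i ∧ dx_j = sgn(permutation) dx_{(a)} ∧ dx_{(b)} ∧ dx_{(c)} with (a < b < c) sorted:
  d(-x*z - 4*y^2) includes (∂/∂y)(-x*z - 4*y^2) dy = (-8*y) dy, which multiplied by dx ∧ dz gives (8*y) dx ∧ dy ∧ dz
  d(z*(w + 3*z)) includes (∂/∂z)(z*(w + 3*z)) dz = (w + 6*z) dz, which multiplied by dx ∧ dw gives (-w - 6*z) dx ∧ dz ∧ dw
  d(-3*w*x + x*z - z^2) includes (∂/∂x)(-3*w*x + x*z - z^2) dx = (-3*w + z) dx, which multiplied by dy ∧ dw gives (-3*w + z) dx ∧ dy ∧ dw
  d(-3*w*x + x*z - z^2) includes (∂/∂z)(-3*w*x + x*z - z^2) dz = (x - 2*z) dz, which multiplied by dy ∧ dw gives (-x + 2*z) dy ∧ dz ∧ dw
Collecting like 3-forms: d(omega) = (8*y) dx ∧ dy ∧ dz + (-w - 6*z) dx ∧ dz ∧ dw + (-3*w + z) dx ∧ dy ∧ dw + (-x + 2*z) dy ∧ dz ∧ dw.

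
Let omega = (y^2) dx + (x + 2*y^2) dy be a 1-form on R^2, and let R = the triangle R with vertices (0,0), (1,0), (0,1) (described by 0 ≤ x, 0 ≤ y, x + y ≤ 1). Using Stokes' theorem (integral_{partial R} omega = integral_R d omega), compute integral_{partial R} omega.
integral_(partial R) omega = 1/6

Stokes: integral_partial_R omega = integral_R d omega with d omega = (∂Q/∂x - ∂P/∂y) dx ∧ dy.
  ∂Q/∂x = 1
  ∂P/∂y = 2*y
  integrand = ∂Q/∂x - ∂P/∂y = 1 - 2*y.
Integrating over R: integral_0^1 integral_0^{1-x} (1 - 2*y) dy dx = 1/6.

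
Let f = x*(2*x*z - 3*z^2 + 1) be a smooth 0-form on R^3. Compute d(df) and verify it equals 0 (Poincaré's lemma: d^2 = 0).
d(df) = 0

Step 1: df = sum_i (∂f/∂x_i) dx_i = (4*x*z - 3*z^2 + 1) dx + (0) dy + (2*x*(x - 3*z)) dz.
Step 2: Apply d again. Using the 1-form formula, the coefficient of dx ∧ dy in d(df) is ∂^2 f/∂x ∂y - ∂^2 f/∂y ∂x = (0) - (0) = 0 (equality of mixed partials for smooth f).
Similarly for dx ∧ dz and dy ∧ dz — all coefficients vanish. So d(df) = 0.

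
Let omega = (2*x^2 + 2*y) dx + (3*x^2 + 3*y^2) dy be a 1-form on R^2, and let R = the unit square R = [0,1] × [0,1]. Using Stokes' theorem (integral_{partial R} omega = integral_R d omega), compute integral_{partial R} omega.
integral_(partial R) omega = 1

Stokes: integral_partial_R omega = integral_R d omega with d omega = (∂Q/∂x - ∂P/∂y) dx ∧ dy.
  ∂Q/∂x = 6*x
  ∂P/∂y = 2
  integrand = ∂Q/∂x - ∂P/∂y = 6*x - 2.
Integrating over R: integral_0^1 integral_0^1 (6*x - 2) dx dy = 1.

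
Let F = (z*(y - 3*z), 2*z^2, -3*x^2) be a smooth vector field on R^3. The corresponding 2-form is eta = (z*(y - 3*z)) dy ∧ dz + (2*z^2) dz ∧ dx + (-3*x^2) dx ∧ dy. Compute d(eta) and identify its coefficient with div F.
d(eta) = (0) dx ∧ dy ∧ dz; div F = 0

For a 2-form in R^3 of the form above, applying d gives a 3-form with coefficient ∂P/∂x + ∂Q/∂y + ∂R/∂z:
  ∂P/∂x = 0
  ∂Q/∂y = 0
  ∂R/∂z = 0
Sum = 0, which is exactly div F.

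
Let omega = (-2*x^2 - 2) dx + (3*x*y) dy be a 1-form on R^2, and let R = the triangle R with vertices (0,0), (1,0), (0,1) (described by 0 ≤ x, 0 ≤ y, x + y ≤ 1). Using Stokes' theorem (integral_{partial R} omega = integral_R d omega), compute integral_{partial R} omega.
integral_(partial R) omega = 1/2

Stokes: integral_partial_R omega = integral_R d omega with d omega = (∂Q/∂x - ∂P/∂y) dx ∧ dy.
  ∂Q/∂x = 3*y
  ∂P/∂y = 0
  integrand = ∂Q/∂x - ∂P/∂y = 3*y.
Integrating over R: integral_0^1 integral_0^{1-x} (3*y) dy dx = 1/2.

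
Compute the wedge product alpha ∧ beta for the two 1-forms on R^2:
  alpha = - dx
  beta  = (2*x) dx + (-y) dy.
alpha ∧ beta = (y) dx ∧ dy

Distribute the wedge, using dx_i ∧ dx_j = -dx_j ∧ dx_i and dx_i ∧ dx_i = 0. For each pair (i, j) with i < j, the coefficient of dx_i ∧ dx_j in alpha ∧ beta is (alpha_i * beta_j - alpha_j * beta_i). Collecting: alpha ∧ beta = (y) dx ∧ dy.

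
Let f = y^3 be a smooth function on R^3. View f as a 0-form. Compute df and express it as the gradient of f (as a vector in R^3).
df = (0) dx + (3*y^2) dy + (0) dz; grad f = (0, 3*y^2, 0)

For a 0-form f, d f = (∂f/∂x) dx + (∂f/∂y) dy + (∂f/∂z) dz. The components of the vector representation are exactly the entries of grad f in Cartesian coordinates:
  ∂f/∂x = 0
  ∂f/∂y = 3*y^2
  ∂f/∂z = 0.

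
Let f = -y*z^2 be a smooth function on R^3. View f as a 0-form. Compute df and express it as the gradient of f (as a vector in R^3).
df = (0) dx + (-z^2) dy + (-2*y*z) dz; grad f = (0, -z^2, -2*y*z)

For a 0-form f, d f = (∂f/∂x) dx + (∂f/∂y) dy + (∂f/∂z) dz. The components of the vector representation are exactly the entries of grad f in Cartesian coordinates:
  ∂f/∂x = 0
  ∂f/∂y = -z^2
  ∂f/∂z = -2*y*z.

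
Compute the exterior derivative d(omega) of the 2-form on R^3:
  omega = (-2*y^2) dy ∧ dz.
d(omega) = 0

For a 2-form omega = sum_{i<j} g_{ij} dx_i ∧ dx_j, the exterior derivative is
  d(omega) = sum_{i<j} d(g_{ij}) ∧ dx_i ∧ dx_j = sum_{i<j, k} (∂g_{ij}/∂x_k) dx_k ∧ dx_i ∧ dx_j.
Expand each term, using dx_k ∧ dx_i ∧ dx_j = sgn(permutation) dx_{(a)} ∧ dx_{(b)} ∧ dx_{(c)} with (a < b < c) sorted:

Collecting like 3-forms: d(omega) = 0.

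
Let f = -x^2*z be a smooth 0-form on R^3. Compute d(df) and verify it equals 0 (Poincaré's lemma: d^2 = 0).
d(df) = 0

Step 1: df = sum_i (∂f/∂x_i) dx_i = (-2*x*z) dx + (0) dy + (-x^2) dz.
Step 2: Apply d again. Using the 1-form formula, the coefficient of dx ∧ dy in d(df) is ∂^2 f/∂x ∂y - ∂^2 f/∂y ∂x = (0) - (0) = 0 (equality of mixed partials for smooth f).
Similarly for dx ∧ dz and dy ∧ dz — all coefficients vanish. So d(df) = 0.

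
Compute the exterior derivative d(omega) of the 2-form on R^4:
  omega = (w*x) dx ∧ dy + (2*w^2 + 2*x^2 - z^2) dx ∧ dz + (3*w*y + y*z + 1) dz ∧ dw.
d(omega) = (x) dx ∧ dy ∧ dw + (4*w) dx ∧ dz ∧ dw + (3*w + z) dy ∧ dz ∧ dw

For a 2-form omega = sum_{i<j} g_{ij} dx_i ∧ dx_j, the exterior derivative is
  d(omega) = sum_{i<j} d(g_{ij}) ∧ dx_i ∧ dx_j = sum_{i<j, k} (∂g_{ij}/∂x_k) dx_k ∧ dx_i ∧ dx_j.
Expand each term, using dx_k ∧ dx_i ∧ dx_j = sgn(permutation) dx_{(a)} ∧ dx_{(b)} ∧ dx_{(c)} with (a < b < c) sorted:
  d(w*x) includes (∂/∂w)(w*x) dw = (x) dw, which multiplied by dx ∧ dy gives (x) dx ∧ dy ∧ dw
  d(2*w^2 + 2*x^2 - z^2) includes (∂/∂w)(2*w^2 + 2*x^2 - z^2) dw = (4*w) dw, which multiplied by dx ∧ dz gives (4*w) dx ∧ dz ∧ dw
  d(3*w*y + y*z + 1) includes (∂/∂y)(3*w*y + y*z + 1) dy = (3*w + z) dy, which multiplied by dz ∧ dw gives (3*w + z) dy ∧ dz ∧ dw
Collecting like 3-forms: d(omega) = (x) dx ∧ dy ∧ dw + (4*w) dx ∧ dz ∧ dw + (3*w + z) dy ∧ dz ∧ dw.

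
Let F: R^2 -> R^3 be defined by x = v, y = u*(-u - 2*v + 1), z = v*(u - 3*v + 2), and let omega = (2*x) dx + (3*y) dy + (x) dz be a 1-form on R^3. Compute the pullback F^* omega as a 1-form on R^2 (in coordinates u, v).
F^* omega = (6*u^3 + 18*u^2*v - 9*u^2 + 12*u*v^2 - 12*u*v + 3*u + v^2) du + (6*u^3 + 12*u^2*v - 6*u^2 + u*v - 6*v^2 + 4*v) dv

Using F^*(f dg) = (f ∘ F) d(g ∘ F), substitute each coordinate x_i by F_i(u, v) in f_i, and replace dx_i by d F_i = (∂F_i/∂u) du + (∂F_i/∂v) dv.
  For the x component: f_1(F) = 2*v; d F_1 = (0) du + (1) dv
  For the y component: f_2(F) = 3*u*(-u - 2*v + 1); d F_2 = (-2*u - 2*v + 1) du + (-2*u) dv
  For the z component: f_3(F) = v; d F_3 = (v) du + (u - 6*v + 2) dv
Combining and collecting du, dv coefficients:
  coeff of du: 6*u^3 + 18*u^2*v - 9*u^2 + 12*u*v^2 - 12*u*v + 3*u + v^2
  coeff of dv: 6*u^3 + 12*u^2*v - 6*u^2 + u*v - 6*v^2 + 4*v
F^* omega = (6*u^3 + 18*u^2*v - 9*u^2 + 12*u*v^2 - 12*u*v + 3*u + v^2) du + (6*u^3 + 12*u^2*v - 6*u^2 + u*v - 6*v^2 + 4*v) dv.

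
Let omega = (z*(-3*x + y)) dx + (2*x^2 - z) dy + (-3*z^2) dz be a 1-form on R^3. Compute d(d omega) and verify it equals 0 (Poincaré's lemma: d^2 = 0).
d(d omega) = 0

Step 1: d omega = sum_{i<j} (∂f_j/∂x_i - ∂f_i/∂x_j) dx_i ∧ dx_j:
  coeff of dx ∧ dy: 4*x - z
  coeff of dx ∧ dz: 3*x - y
  coeff of dy ∧ dz: 1
Step 2: Apply d again to each 2-form coefficient. The only possible 3-form in R^3 is dx ∧ dy ∧ dz, with coefficient
  ∂(coeff of dy∧dz)/∂x - ∂(coeff of dx∧dz)/∂y + ∂(coeff of dx∧dy)/∂z
  = ∂/∂x (1) - ∂/∂y (3*x - y) + ∂/∂z (4*x - z).
Each of these terms simplifies to sums of mixed partials that cancel in pairs. The result is 0 (by equality of mixed partials for smooth functions — Schwarz / Clairaut).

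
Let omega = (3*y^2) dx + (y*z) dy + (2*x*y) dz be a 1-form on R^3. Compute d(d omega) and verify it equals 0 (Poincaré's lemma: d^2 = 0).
d(d omega) = 0

Step 1: d omega = sum_{i<j} (∂f_j/∂x_i - ∂f_i/∂x_j) dx_i ∧ dx_j:
  coeff of dx ∧ dy: -6*y
  coeff of dx ∧ dz: 2*y
  coeff of dy ∧ dz: 2*x - y
Step 2: Apply d again to each 2-form coefficient. The only possible 3-form in R^3 is dx ∧ dy ∧ dz, with coefficient
  ∂(coeff of dy∧dz)/∂x - ∂(coeff of dx∧dz)/∂y + ∂(coeff of dx∧dy)/∂z
  = ∂/∂x (2*x - y) - ∂/∂y (2*y) + ∂/∂z (-6*y).
Each of these terms simplifies to sums of mixed partials that cancel in pairs. The result is 0 (by equality of mixed partials for smooth functions — Schwarz / Clairaut).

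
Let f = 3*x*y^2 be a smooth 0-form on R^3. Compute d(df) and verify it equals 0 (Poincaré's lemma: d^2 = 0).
d(df) = 0

Step 1: df = sum_i (∂f/∂x_i) dx_i = (3*y^2) dx + (6*x*y) dy + (0) dz.
Step 2: Apply d again. Using the 1-form formula, the coefficient of dx ∧ dy in d(df) is ∂^2 f/∂x ∂y - ∂^2 f/∂y ∂x = (6*y) - (6*y) = 0 (equality of mixed partials for smooth f).
Similarly for dx ∧ dz and dy ∧ dz — all coefficients vanish. So d(df) = 0.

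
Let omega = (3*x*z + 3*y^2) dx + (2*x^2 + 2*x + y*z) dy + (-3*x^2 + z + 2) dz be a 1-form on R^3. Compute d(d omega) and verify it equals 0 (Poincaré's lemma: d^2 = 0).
d(d omega) = 0

Step 1: d omega = sum_{i<j} (∂f_j/∂x_i - ∂f_i/∂x_j) dx_i ∧ dx_j:
  coeff of dx ∧ dy: 4*x - 6*y + 2
  coeff of dx ∧ dz: -9*x
  coeff of dy ∧ dz: -y
Step 2: Apply d again to each 2-form coefficient. The only possible 3-form in R^3 is dx ∧ dy ∧ dz, with coefficient
  ∂(coeff of dy∧dz)/∂x - ∂(coeff of dx∧dz)/∂y + ∂(coeff of dx∧dy)/∂z
  = ∂/∂x (-y) - ∂/∂y (-9*x) + ∂/∂z (4*x - 6*y + 2).
Each of these terms simplifies to sums of mixed partials that cancel in pairs. The result is 0 (by equality of mixed partials for smooth functions — Schwarz / Clairaut).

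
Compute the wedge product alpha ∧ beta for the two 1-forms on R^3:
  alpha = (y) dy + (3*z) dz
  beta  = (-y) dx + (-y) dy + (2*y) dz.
alpha ∧ beta = (y^2) dx ∧ dy + (y*(2*y + 3*z)) dy ∧ dz + (3*y*z) dx ∧ dz

Distribute the wedge, using dx_i ∧ dx_j = -dx_j ∧ dx_i and dx_i ∧ dx_i = 0. For each pair (i, j) with i < j, the coefficient of dx_i ∧ dx_j in alpha ∧ beta is (alpha_i * beta_j - alpha_j * beta_i). Collecting: alpha ∧ beta = (y^2) dx ∧ dy + (y*(2*y + 3*z)) dy ∧ dz + (3*y*z) dx ∧ dz.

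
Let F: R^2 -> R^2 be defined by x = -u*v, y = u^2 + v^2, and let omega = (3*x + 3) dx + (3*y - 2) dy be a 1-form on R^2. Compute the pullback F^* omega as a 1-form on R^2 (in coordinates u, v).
F^* omega = (6*u^3 + 9*u*v^2 - 4*u - 3*v) du + (9*u^2*v - 3*u + 6*v^3 - 4*v) dv

Using F^*(f dg) = (f ∘ F) d(g ∘ F), substitute each coordinate x_i by F_i(u, v) in f_i, and replace dx_i by d F_i = (∂F_i/∂u) du + (∂F_i/∂v) dv.
  For the x component: f_1(F) = -3*u*v + 3; d F_1 = (-v) du + (-u) dv
  For the y component: f_2(F) = 3*u^2 + 3*v^2 - 2; d F_2 = (2*u) du + (2*v) dv
Combining and collecting du, dv coefficients:
  coeff of du: 6*u^3 + 9*u*v^2 - 4*u - 3*v
  coeff of dv: 9*u^2*v - 3*u + 6*v^3 - 4*v
F^* omega = (6*u^3 + 9*u*v^2 - 4*u - 3*v) du + (9*u^2*v - 3*u + 6*v^3 - 4*v) dv.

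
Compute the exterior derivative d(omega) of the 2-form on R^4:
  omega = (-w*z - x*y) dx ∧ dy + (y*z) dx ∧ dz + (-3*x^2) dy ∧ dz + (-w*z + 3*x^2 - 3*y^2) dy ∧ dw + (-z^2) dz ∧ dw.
d(omega) = (-w - 6*x - z) dx ∧ dy ∧ dz + (6*x - z) dx ∧ dy ∧ dw + (w) dy ∧ dz ∧ dw

For a 2-form omega = sum_{i<j} g_{ij} dx_i ∧ dx_j, the exterior derivative is
  d(omega) = sum_{i<j} d(g_{ij}) ∧ dx_i ∧ dx_j = sum_{i<j, k} (∂g_{ij}/∂x_k) dx_k ∧ dx_i ∧ dx_j.
Expand each term, using dx_k ∧ dx_i ∧ dx_j = sgn(permutation) dx_{(a)} ∧ dx_{(b)} ∧ dx_{(c)} with (a < b < c) sorted:
  d(-w*z - x*y) includes (∂/∂z)(-w*z - x*y) dz = (-w) dz, which multiplied by dx ∧ dy gives (-w) dx ∧ dy ∧ dz
  d(-w*z - x*y) includes (∂/∂w)(-w*z - x*y) dw = (-z) dw, which multiplied by dx ∧ dy gives (-z) dx ∧ dy ∧ dw
  d(y*z) includes (∂/∂y)(y*z) dy = (z) dy, which multiplied by dx ∧ dz gives (-z) dx ∧ dy ∧ dz
  d(-3*x^2) includes (∂/∂x)(-3*x^2) dx = (-6*x) dx, which multiplied by dy ∧ dz gives (-6*x) dx ∧ dy ∧ dz
  d(-w*z + 3*x^2 - 3*y^2) includes (∂/∂x)(-w*z + 3*x^2 - 3*y^2) dx = (6*x) dx, which multiplied by dy ∧ dw gives (6*x) dx ∧ dy ∧ dw
  d(-w*z + 3*x^2 - 3*y^2) includes (∂/∂z)(-w*z + 3*x^2 - 3*y^2) dz = (-w) dz, which multiplied by dy ∧ dw gives (w) dy ∧ dz ∧ dw
Collecting like 3-forms: d(omega) = (-w - 6*x - z) dx ∧ dy ∧ dz + (6*x - z) dx ∧ dy ∧ dw + (w) dy ∧ dz ∧ dw.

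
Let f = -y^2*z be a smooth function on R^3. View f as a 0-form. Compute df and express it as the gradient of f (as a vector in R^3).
df = (0) dx + (-2*y*z) dy + (-y^2) dz; grad f = (0, -2*y*z, -y^2)

For a 0-form f, d f = (∂f/∂x) dx + (∂f/∂y) dy + (∂f/∂z) dz. The components of the vector representation are exactly the entries of grad f in Cartesian coordinates:
  ∂f/∂x = 0
  ∂f/∂y = -2*y*z
  ∂f/∂z = -y^2.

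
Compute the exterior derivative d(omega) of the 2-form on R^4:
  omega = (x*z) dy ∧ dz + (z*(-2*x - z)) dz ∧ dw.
d(omega) = (z) dx ∧ dy ∧ dz + (-2*z) dx ∧ dz ∧ dw

For a 2-form omega = sum_{i<j} g_{ij} dx_i ∧ dx_j, the exterior derivative is
  d(omega) = sum_{i<j} d(g_{ij}) ∧ dx_i ∧ dx_j = sum_{i<j, k} (∂g_{ij}/∂x_k) dx_k ∧ dx_i ∧ dx_j.
Expand each term, using dx_k ∧ dx_i ∧ dx_j = sgn(permutation) dx_{(a)} ∧ dx_{(b)} ∧ dx_{(c)} with (a < b < c) sorted:
  d(x*z) includes (∂/∂x)(x*z) dx = (z) dx, which multiplied by dy ∧ dz gives (z) dx ∧ dy ∧ dz
  d(z*(-2*x - z)) includes (∂/∂x)(z*(-2*x - z)) dx = (-2*z) dx, which multiplied by dz ∧ dw gives (-2*z) dx ∧ dz ∧ dw
Collecting like 3-forms: d(omega) = (z) dx ∧ dy ∧ dz + (-2*z) dx ∧ dz ∧ dw.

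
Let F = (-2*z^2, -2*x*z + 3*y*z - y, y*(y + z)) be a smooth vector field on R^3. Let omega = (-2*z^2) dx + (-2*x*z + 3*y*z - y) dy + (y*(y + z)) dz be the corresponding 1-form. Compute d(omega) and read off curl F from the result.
d(omega) = (2*x - y + z) dy ∧ dz + (-4*z) dz ∧ dx + (-2*z) dx ∧ dy; curl F = (2*x - y + z, -4*z, -2*z)

d omega = sum_{i<j} (∂f_j/∂x_i - ∂f_i/∂x_j) dx_i ∧ dx_j. Under the identification (dy ∧ dz, dz ∧ dx, dx ∧ dy) ↔ (e_x, e_y, e_z), the coefficients are exactly the components of curl F. Compute:
  ∂R/∂y - ∂Q/∂z = (2*y + z) - (-2*x + 3*y) = 2*x - y + z
  ∂P/∂z - ∂R/∂x = (-4*z) - (0) = -4*z
  ∂Q/∂x - ∂P/∂y = (-2*z) - (0) = -2*z.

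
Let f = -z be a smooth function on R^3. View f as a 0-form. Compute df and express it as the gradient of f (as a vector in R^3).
df = (0) dx + (0) dy + (-1) dz; grad f = (0, 0, -1)

For a 0-form f, d f = (∂f/∂x) dx + (∂f/∂y) dy + (∂f/∂z) dz. The components of the vector representation are exactly the entries of grad f in Cartesian coordinates:
  ∂f/∂x = 0
  ∂f/∂y = 0
  ∂f/∂z = -1.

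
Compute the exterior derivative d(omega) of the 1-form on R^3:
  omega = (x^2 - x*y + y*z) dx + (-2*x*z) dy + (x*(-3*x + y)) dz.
d(omega) = (x - 3*z) dx ∧ dy + (-6*x) dx ∧ dz + (3*x) dy ∧ dz

For a 1-form omega = sum_i f_i dx_i, the exterior derivative is
  d(omega) = sum_{i < j} (∂f_j/∂x_i - ∂f_i/∂x_j) dx_i ∧ dx_j.
  coefficient of dx ∧ dy: ∂f_2/∂x - ∂f_1/∂y = ∂(-2*x*z)/∂x - ∂(x^2 - x*y + y*z)/∂y = x - 3*z
  coefficient of dx ∧ dz: ∂f_3/∂x - ∂f_1/∂z = ∂(x*(-3*x + y))/∂x - ∂(x^2 - x*y + y*z)/∂z = -6*x
  coefficient of dy ∧ dz: ∂f_3/∂y - ∂f_2/∂z = ∂(x*(-3*x + y))/∂y - ∂(-2*x*z)/∂z = 3*x
Assembling: d(omega) = (x - 3*z) dx ∧ dy + (-6*x) dx ∧ dz + (3*x) dy ∧ dz.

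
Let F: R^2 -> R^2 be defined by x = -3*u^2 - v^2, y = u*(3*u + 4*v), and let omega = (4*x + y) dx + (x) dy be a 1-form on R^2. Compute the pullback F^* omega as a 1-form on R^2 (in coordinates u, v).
F^* omega = (36*u^3 - 36*u^2*v + 18*u*v^2 - 4*v^3) du + (-12*u^3 + 18*u^2*v - 12*u*v^2 + 8*v^3) dv

Using F^*(f dg) = (f ∘ F) d(g ∘ F), substitute each coordinate x_i by F_i(u, v) in f_i, and replace dx_i by d F_i = (∂F_i/∂u) du + (∂F_i/∂v) dv.
  For the x component: f_1(F) = -9*u^2 + 4*u*v - 4*v^2; d F_1 = (-6*u) du + (-2*v) dv
  For the y component: f_2(F) = -3*u^2 - v^2; d F_2 = (6*u + 4*v) du + (4*u) dv
Combining and collecting du, dv coefficients:
  coeff of du: 36*u^3 - 36*u^2*v + 18*u*v^2 - 4*v^3
  coeff of dv: -12*u^3 + 18*u^2*v - 12*u*v^2 + 8*v^3
F^* omega = (36*u^3 - 36*u^2*v + 18*u*v^2 - 4*v^3) du + (-12*u^3 + 18*u^2*v - 12*u*v^2 + 8*v^3) dv.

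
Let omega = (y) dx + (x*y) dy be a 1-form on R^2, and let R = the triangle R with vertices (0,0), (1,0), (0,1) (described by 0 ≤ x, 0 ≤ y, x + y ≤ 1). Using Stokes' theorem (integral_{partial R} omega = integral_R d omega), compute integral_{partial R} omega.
integral_(partial R) omega = -1/3

Stokes: integral_partial_R omega = integral_R d omega with d omega = (∂Q/∂x - ∂P/∂y) dx ∧ dy.
  ∂Q/∂x = y
  ∂P/∂y = 1
  integrand = ∂Q/∂x - ∂P/∂y = y - 1.
Integrating over R: integral_0^1 integral_0^{1-x} (y - 1) dy dx = -1/3.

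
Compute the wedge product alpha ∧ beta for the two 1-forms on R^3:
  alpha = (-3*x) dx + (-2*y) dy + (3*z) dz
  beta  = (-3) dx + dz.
alpha ∧ beta = (-3*x + 9*z) dx ∧ dz + (-6*y) dx ∧ dy + (-2*y) dy ∧ dz

Distribute the wedge, using dx_i ∧ dx_j = -dx_j ∧ dx_i and dx_i ∧ dx_i = 0. For each pair (i, j) with i < j, the coefficient of dx_i ∧ dx_j in alpha ∧ beta is (alpha_i * beta_j - alpha_j * beta_i). Collecting: alpha ∧ beta = (-3*x + 9*z) dx ∧ dz + (-6*y) dx ∧ dy + (-2*y) dy ∧ dz.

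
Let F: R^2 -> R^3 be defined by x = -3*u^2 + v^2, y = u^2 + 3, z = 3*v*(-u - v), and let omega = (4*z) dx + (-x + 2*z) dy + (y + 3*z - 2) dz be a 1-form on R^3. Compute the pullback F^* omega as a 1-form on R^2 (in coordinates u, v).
F^* omega = (6*u^3 + 57*u^2*v + 85*u*v^2 + 27*v^3 - 3*v) du + (-3*u^3 + 21*u^2*v + 57*u*v^2 - 3*u + 30*v^3 - 6*v) dv

Using F^*(f dg) = (f ∘ F) d(g ∘ F), substitute each coordinate x_i by F_i(u, v) in f_i, and replace dx_i by d F_i = (∂F_i/∂u) du + (∂F_i/∂v) dv.
  For the x component: f_1(F) = 12*v*(-u - v); d F_1 = (-6*u) du + (2*v) dv
  For the y component: f_2(F) = 3*u^2 - 6*u*v - 7*v^2; d F_2 = (2*u) du + (0) dv
  For the z component: f_3(F) = u^2 - 9*u*v - 9*v^2 + 1; d F_3 = (-3*v) du + (-3*u - 6*v) dv
Combining and collecting du, dv coefficients:
  coeff of du: 6*u^3 + 57*u^2*v + 85*u*v^2 + 27*v^3 - 3*v
  coeff of dv: -3*u^3 + 21*u^2*v + 57*u*v^2 - 3*u + 30*v^3 - 6*v
F^* omega = (6*u^3 + 57*u^2*v + 85*u*v^2 + 27*v^3 - 3*v) du + (-3*u^3 + 21*u^2*v + 57*u*v^2 - 3*u + 30*v^3 - 6*v) dv.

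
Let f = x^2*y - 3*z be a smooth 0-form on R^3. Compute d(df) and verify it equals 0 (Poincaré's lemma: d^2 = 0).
d(df) = 0

Step 1: df = sum_i (∂f/∂x_i) dx_i = (2*x*y) dx + (x^2) dy + (-3) dz.
Step 2: Apply d again. Using the 1-form formula, the coefficient of dx ∧ dy in d(df) is ∂^2 f/∂x ∂y - ∂^2 f/∂y ∂x = (2*x) - (2*x) = 0 (equality of mixed partials for smooth f).
Similarly for dx ∧ dz and dy ∧ dz — all coefficients vanish. So d(df) = 0.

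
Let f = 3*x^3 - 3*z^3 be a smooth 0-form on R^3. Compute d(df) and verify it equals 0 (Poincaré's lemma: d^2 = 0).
d(df) = 0

Step 1: df = sum_i (∂f/∂x_i) dx_i = (9*x^2) dx + (0) dy + (-9*z^2) dz.
Step 2: Apply d again. Using the 1-form formula, the coefficient of dx ∧ dy in d(df) is ∂^2 f/∂x ∂y - ∂^2 f/∂y ∂x = (0) - (0) = 0 (equality of mixed partials for smooth f).
Similarly for dx ∧ dz and dy ∧ dz — all coefficients vanish. So d(df) = 0.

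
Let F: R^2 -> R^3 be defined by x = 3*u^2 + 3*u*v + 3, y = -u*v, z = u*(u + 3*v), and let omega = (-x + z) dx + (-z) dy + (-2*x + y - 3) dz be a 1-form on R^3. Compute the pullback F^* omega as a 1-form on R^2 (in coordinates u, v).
F^* omega = (-24*u^3 - 37*u^2*v - 18*u*v^2 - 36*u - 36*v) du + (u*(-23*u^2 - 18*u*v - 36)) dv

Using F^*(f dg) = (f ∘ F) d(g ∘ F), substitute each coordinate x_i by F_i(u, v) in f_i, and replace dx_i by d F_i = (∂F_i/∂u) du + (∂F_i/∂v) dv.
  For the x component: f_1(F) = -2*u^2 - 3; d F_1 = (6*u + 3*v) du + (3*u) dv
  For the y component: f_2(F) = u*(-u - 3*v); d F_2 = (-v) du + (-u) dv
  For the z component: f_3(F) = -6*u^2 - 7*u*v - 9; d F_3 = (2*u + 3*v) du + (3*u) dv
Combining and collecting du, dv coefficients:
  coeff of du: -24*u^3 - 37*u^2*v - 18*u*v^2 - 36*u - 36*v
  coeff of dv: u*(-23*u^2 - 18*u*v - 36)
F^* omega = (-24*u^3 - 37*u^2*v - 18*u*v^2 - 36*u - 36*v) du + (u*(-23*u^2 - 18*u*v - 36)) dv.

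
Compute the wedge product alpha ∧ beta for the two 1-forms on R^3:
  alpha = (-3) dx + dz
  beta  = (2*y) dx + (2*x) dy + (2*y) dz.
alpha ∧ beta = (-6*x) dx ∧ dy + (-8*y) dx ∧ dz + (-2*x) dy ∧ dz

Distribute the wedge, using dx_i ∧ dx_j = -dx_j ∧ dx_i and dx_i ∧ dx_i = 0. For each pair (i, j) with i < j, the coefficient of dx_i ∧ dx_j in alpha ∧ beta is (alpha_i * beta_j - alpha_j * beta_i). Collecting: alpha ∧ beta = (-6*x) dx ∧ dy + (-8*y) dx ∧ dz + (-2*x) dy ∧ dz.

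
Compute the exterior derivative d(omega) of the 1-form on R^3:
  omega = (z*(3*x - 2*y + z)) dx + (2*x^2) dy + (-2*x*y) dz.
d(omega) = (4*x + 2*z) dx ∧ dy + (-3*x - 2*z) dx ∧ dz + (-2*x) dy ∧ dz

For a 1-form omega = sum_i f_i dx_i, the exterior derivative is
  d(omega) = sum_{i < j} (∂f_j/∂x_i - ∂f_i/∂x_j) dx_i ∧ dx_j.
  coefficient of dx ∧ dy: ∂f_2/∂x - ∂f_1/∂y = ∂(2*x^2)/∂x - ∂(z*(3*x - 2*y + z))/∂y = 4*x + 2*z
  coefficient of dx ∧ dz: ∂f_3/∂x - ∂f_1/∂z = ∂(-2*x*y)/∂x - ∂(z*(3*x - 2*y + z))/∂z = -3*x - 2*z
  coefficient of dy ∧ dz: ∂f_3/∂y - ∂f_2/∂z = ∂(-2*x*y)/∂y - ∂(2*x^2)/∂z = -2*x
Assembling: d(omega) = (4*x + 2*z) dx ∧ dy + (-3*x - 2*z) dx ∧ dz + (-2*x) dy ∧ dz.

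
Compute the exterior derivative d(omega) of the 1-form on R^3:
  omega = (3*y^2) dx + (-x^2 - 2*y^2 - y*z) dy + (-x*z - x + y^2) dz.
d(omega) = (-2*x - 6*y) dx ∧ dy + (-z - 1) dx ∧ dz + (3*y) dy ∧ dz

For a 1-form omega = sum_i f_i dx_i, the exterior derivative is
  d(omega) = sum_{i < j} (∂f_j/∂x_i - ∂f_i/∂x_j) dx_i ∧ dx_j.
  coefficient of dx ∧ dy: ∂f_2/∂x - ∂f_1/∂y = ∂(-x^2 - 2*y^2 - y*z)/∂x - ∂(3*y^2)/∂y = -2*x - 6*y
  coefficient of dx ∧ dz: ∂f_3/∂x - ∂f_1/∂z = ∂(-x*z - x + y^2)/∂x - ∂(3*y^2)/∂z = -z - 1
  coefficient of dy ∧ dz: ∂f_3/∂y - ∂f_2/∂z = ∂(-x*z - x + y^2)/∂y - ∂(-x^2 - 2*y^2 - y*z)/∂z = 3*y
Assembling: d(omega) = (-2*x - 6*y) dx ∧ dy + (-z - 1) dx ∧ dz + (3*y) dy ∧ dz.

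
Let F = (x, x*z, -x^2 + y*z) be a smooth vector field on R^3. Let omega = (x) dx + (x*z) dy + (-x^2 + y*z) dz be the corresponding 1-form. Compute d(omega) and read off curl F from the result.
d(omega) = (-x + z) dy ∧ dz + (2*x) dz ∧ dx + (z) dx ∧ dy; curl F = (-x + z, 2*x, z)

d omega = sum_{i<j} (∂f_j/∂x_i - ∂f_i/∂x_j) dx_i ∧ dx_j. Under the identification (dy ∧ dz, dz ∧ dx, dx ∧ dy) ↔ (e_x, e_y, e_z), the coefficients are exactly the components of curl F. Compute:
  ∂R/∂y - ∂Q/∂z = (z) - (x) = -x + z
  ∂P/∂z - ∂R/∂x = (0) - (-2*x) = 2*x
  ∂Q/∂x - ∂P/∂y = (z) - (0) = z.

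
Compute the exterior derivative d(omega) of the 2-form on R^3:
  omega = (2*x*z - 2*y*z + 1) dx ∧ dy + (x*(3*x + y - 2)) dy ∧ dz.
d(omega) = (8*x - y - 2) dx ∧ dy ∧ dz

For a 2-form omega = sum_{i<j} g_{ij} dx_i ∧ dx_j, the exterior derivative is
  d(omega) = sum_{i<j} d(g_{ij}) ∧ dx_i ∧ dx_j = sum_{i<j, k} (∂g_{ij}/∂x_k) dx_k ∧ dx_i ∧ dx_j.
Expand each term, using dx_k ∧ dx_i ∧ dx_j = sgn(permutation) dx_{(a)} ∧ dx_{(b)} ∧ dx_{(c)} with (a < b < c) sorted:
  d(2*x*z - 2*y*z + 1) includes (∂/∂z)(2*x*z - 2*y*z + 1) dz = (2*x - 2*y) dz, which multiplied by dx ∧ dy gives (2*x - 2*y) dx ∧ dy ∧ dz
  d(x*(3*x + y - 2)) includes (∂/∂x)(x*(3*x + y - 2)) dx = (6*x + y - 2) dx, which multiplied by dy ∧ dz gives (6*x + y - 2) dx ∧ dy ∧ dz
Collecting like 3-forms: d(omega) = (8*x - y - 2) dx ∧ dy ∧ dz.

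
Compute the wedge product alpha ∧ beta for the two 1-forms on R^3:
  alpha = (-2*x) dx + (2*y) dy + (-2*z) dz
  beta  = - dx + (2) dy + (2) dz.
alpha ∧ beta = (-4*x + 2*y) dx ∧ dy + (-4*x - 2*z) dx ∧ dz + (4*y + 4*z) dy ∧ dz

Distribute the wedge, using dx_i ∧ dx_j = -dx_j ∧ dx_i and dx_i ∧ dx_i = 0. For each pair (i, j) with i < j, the coefficient of dx_i ∧ dx_j in alpha ∧ beta is (alpha_i * beta_j - alpha_j * beta_i). Collecting: alpha ∧ beta = (-4*x + 2*y) dx ∧ dy + (-4*x - 2*z) dx ∧ dz + (4*y + 4*z) dy ∧ dz.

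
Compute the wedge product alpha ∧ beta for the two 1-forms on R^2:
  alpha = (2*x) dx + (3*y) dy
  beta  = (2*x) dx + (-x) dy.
alpha ∧ beta = (-2*x*(x + 3*y)) dx ∧ dy

Distribute the wedge, using dx_i ∧ dx_j = -dx_j ∧ dx_i and dx_i ∧ dx_i = 0. For each pair (i, j) with i < j, the coefficient of dx_i ∧ dx_j in alpha ∧ beta is (alpha_i * beta_j - alpha_j * beta_i). Collecting: alpha ∧ beta = (-2*x*(x + 3*y)) dx ∧ dy.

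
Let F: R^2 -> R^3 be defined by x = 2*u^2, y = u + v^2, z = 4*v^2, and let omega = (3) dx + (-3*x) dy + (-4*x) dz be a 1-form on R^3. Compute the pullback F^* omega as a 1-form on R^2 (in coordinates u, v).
F^* omega = (6*u*(2 - u)) du + (-76*u^2*v) dv

Using F^*(f dg) = (f ∘ F) d(g ∘ F), substitute each coordinate x_i by F_i(u, v) in f_i, and replace dx_i by d F_i = (∂F_i/∂u) du + (∂F_i/∂v) dv.
  For the x component: f_1(F) = 3; d F_1 = (4*u) du + (0) dv
  For the y component: f_2(F) = -6*u^2; d F_2 = (1) du + (2*v) dv
  For the z component: f_3(F) = -8*u^2; d F_3 = (0) du + (8*v) dv
Combining and collecting du, dv coefficients:
  coeff of du: 6*u*(2 - u)
  coeff of dv: -76*u^2*v
F^* omega = (6*u*(2 - u)) du + (-76*u^2*v) dv.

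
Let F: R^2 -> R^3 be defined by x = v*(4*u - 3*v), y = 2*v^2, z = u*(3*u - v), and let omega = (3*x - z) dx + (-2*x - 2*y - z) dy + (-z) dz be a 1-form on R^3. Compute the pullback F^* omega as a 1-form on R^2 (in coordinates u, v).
F^* omega = (-18*u^3 - 3*u^2*v + 51*u*v^2 - 36*v^3) du + (-9*u^3 + 57*u^2*v - 142*u*v^2 + 62*v^3) dv

Using F^*(f dg) = (f ∘ F) d(g ∘ F), substitute each coordinate x_i by F_i(u, v) in f_i, and replace dx_i by d F_i = (∂F_i/∂u) du + (∂F_i/∂v) dv.
  For the x component: f_1(F) = -3*u^2 + 13*u*v - 9*v^2; d F_1 = (4*v) du + (4*u - 6*v) dv
  For the y component: f_2(F) = -3*u^2 - 7*u*v + 2*v^2; d F_2 = (0) du + (4*v) dv
  For the z component: f_3(F) = u*(-3*u + v); d F_3 = (6*u - v) du + (-u) dv
Combining and collecting du, dv coefficients:
  coeff of du: -18*u^3 - 3*u^2*v + 51*u*v^2 - 36*v^3
  coeff of dv: -9*u^3 + 57*u^2*v - 142*u*v^2 + 62*v^3
F^* omega = (-18*u^3 - 3*u^2*v + 51*u*v^2 - 36*v^3) du + (-9*u^3 + 57*u^2*v - 142*u*v^2 + 62*v^3) dv.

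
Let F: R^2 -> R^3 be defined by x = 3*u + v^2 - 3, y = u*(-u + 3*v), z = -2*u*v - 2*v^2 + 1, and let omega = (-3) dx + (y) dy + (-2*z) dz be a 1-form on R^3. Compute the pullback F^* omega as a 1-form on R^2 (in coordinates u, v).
F^* omega = (2*u^3 - 9*u^2*v + u*v^2 - 8*v^3 + 4*v - 9) du + (-3*u^3 + u^2*v - 24*u*v^2 + 4*u - 16*v^3 + 2*v) dv

Using F^*(f dg) = (f ∘ F) d(g ∘ F), substitute each coordinate x_i by F_i(u, v) in f_i, and replace dx_i by d F_i = (∂F_i/∂u) du + (∂F_i/∂v) dv.
  For the x component: f_1(F) = -3; d F_1 = (3) du + (2*v) dv
  For the y component: f_2(F) = u*(-u + 3*v); d F_2 = (-2*u + 3*v) du + (3*u) dv
  For the z component: f_3(F) = 4*u*v + 4*v^2 - 2; d F_3 = (-2*v) du + (-2*u - 4*v) dv
Combining and collecting du, dv coefficients:
  coeff of du: 2*u^3 - 9*u^2*v + u*v^2 - 8*v^3 + 4*v - 9
  coeff of dv: -3*u^3 + u^2*v - 24*u*v^2 + 4*u - 16*v^3 + 2*v
F^* omega = (2*u^3 - 9*u^2*v + u*v^2 - 8*v^3 + 4*v - 9) du + (-3*u^3 + u^2*v - 24*u*v^2 + 4*u - 16*v^3 + 2*v) dv.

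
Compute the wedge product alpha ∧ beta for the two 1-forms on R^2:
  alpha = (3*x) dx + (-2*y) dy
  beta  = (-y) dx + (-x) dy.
alpha ∧ beta = (-3*x^2 - 2*y^2) dx ∧ dy

Distribute the wedge, using dx_i ∧ dx_j = -dx_j ∧ dx_i and dx_i ∧ dx_i = 0. For each pair (i, j) with i < j, the coefficient of dx_i ∧ dx_j in alpha ∧ beta is (alpha_i * beta_j - alpha_j * beta_i). Collecting: alpha ∧ beta = (-3*x^2 - 2*y^2) dx ∧ dy.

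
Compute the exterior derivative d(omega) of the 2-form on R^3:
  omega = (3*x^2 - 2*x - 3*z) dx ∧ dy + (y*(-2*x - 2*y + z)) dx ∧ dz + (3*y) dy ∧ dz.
d(omega) = (2*x + 4*y - z - 3) dx ∧ dy ∧ dz

For a 2-form omega = sum_{i<j} g_{ij} dx_i ∧ dx_j, the exterior derivative is
  d(omega) = sum_{i<j} d(g_{ij}) ∧ dx_i ∧ dx_j = sum_{i<j, k} (∂g_{ij}/∂x_k) dx_k ∧ dx_i ∧ dx_j.
Expand each term, using dx_k ∧ dx_i ∧ dx_j = sgn(permutation) dx_{(a)} ∧ dx_{(b)} ∧ dx_{(c)} with (a < b < c) sorted:
  d(3*x^2 - 2*x - 3*z) includes (∂/∂z)(3*x^2 - 2*x - 3*z) dz = (-3) dz, which multiplied by dx ∧ dy gives (-3) dx ∧ dy ∧ dz
  d(y*(-2*x - 2*y + z)) includes (∂/∂y)(y*(-2*x - 2*y + z)) dy = (-2*x - 4*y + z) dy, which multiplied by dx ∧ dz gives (2*x + 4*y - z) dx ∧ dy ∧ dz
Collecting like 3-forms: d(omega) = (2*x + 4*y - z - 3) dx ∧ dy ∧ dz.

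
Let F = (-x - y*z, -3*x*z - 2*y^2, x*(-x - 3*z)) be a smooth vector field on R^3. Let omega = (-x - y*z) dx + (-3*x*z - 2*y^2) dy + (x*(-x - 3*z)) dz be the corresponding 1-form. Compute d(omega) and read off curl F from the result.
d(omega) = (3*x) dy ∧ dz + (2*x - y + 3*z) dz ∧ dx + (-2*z) dx ∧ dy; curl F = (3*x, 2*x - y + 3*z, -2*z)

d omega = sum_{i<j} (∂f_j/∂x_i - ∂f_i/∂x_j) dx_i ∧ dx_j. Under the identification (dy ∧ dz, dz ∧ dx, dx ∧ dy) ↔ (e_x, e_y, e_z), the coefficients are exactly the components of curl F. Compute:
  ∂R/∂y - ∂Q/∂z = (0) - (-3*x) = 3*x
  ∂P/∂z - ∂R/∂x = (-y) - (-2*x - 3*z) = 2*x - y + 3*z
  ∂Q/∂x - ∂P/∂y = (-3*z) - (-z) = -2*z.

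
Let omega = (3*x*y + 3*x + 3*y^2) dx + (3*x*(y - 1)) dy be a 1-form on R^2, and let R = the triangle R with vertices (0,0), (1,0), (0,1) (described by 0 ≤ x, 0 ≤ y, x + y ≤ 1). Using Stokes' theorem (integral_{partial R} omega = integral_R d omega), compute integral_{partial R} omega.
integral_(partial R) omega = -5/2

Stokes: integral_partial_R omega = integral_R d omega with d omega = (∂Q/∂x - ∂P/∂y) dx ∧ dy.
  ∂Q/∂x = 3*y - 3
  ∂P/∂y = 3*x + 6*y
  integrand = ∂Q/∂x - ∂P/∂y = -3*x - 3*y - 3.
Integrating over R: integral_0^1 integral_0^{1-x} (-3*x - 3*y - 3) dy dx = -5/2.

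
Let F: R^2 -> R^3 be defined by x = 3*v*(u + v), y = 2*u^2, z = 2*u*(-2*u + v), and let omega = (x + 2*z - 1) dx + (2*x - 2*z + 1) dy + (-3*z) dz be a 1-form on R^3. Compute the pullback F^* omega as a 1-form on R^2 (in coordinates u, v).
F^* omega = (-64*u^3 + 56*u^2*v + 33*u*v^2 + 4*u + 9*v^3 - 3*v) du + (-39*u^2*v + 51*u*v^2 - 3*u + 18*v^3 - 6*v) dv

Using F^*(f dg) = (f ∘ F) d(g ∘ F), substitute each coordinate x_i by F_i(u, v) in f_i, and replace dx_i by d F_i = (∂F_i/∂u) du + (∂F_i/∂v) dv.
  For the x component: f_1(F) = -8*u^2 + 7*u*v + 3*v^2 - 1; d F_1 = (3*v) du + (3*u + 6*v) dv
  For the y component: f_2(F) = 8*u^2 + 2*u*v + 6*v^2 + 1; d F_2 = (4*u) du + (0) dv
  For the z component: f_3(F) = 6*u*(2*u - v); d F_3 = (-8*u + 2*v) du + (2*u) dv
Combining and collecting du, dv coefficients:
  coeff of du: -64*u^3 + 56*u^2*v + 33*u*v^2 + 4*u + 9*v^3 - 3*v
  coeff of dv: -39*u^2*v + 51*u*v^2 - 3*u + 18*v^3 - 6*v
F^* omega = (-64*u^3 + 56*u^2*v + 33*u*v^2 + 4*u + 9*v^3 - 3*v) du + (-39*u^2*v + 51*u*v^2 - 3*u + 18*v^3 - 6*v) dv.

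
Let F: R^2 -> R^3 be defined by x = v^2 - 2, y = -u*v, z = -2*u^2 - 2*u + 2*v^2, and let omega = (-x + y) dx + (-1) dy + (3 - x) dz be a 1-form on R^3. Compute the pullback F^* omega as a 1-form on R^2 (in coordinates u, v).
F^* omega = (4*u*v^2 - 20*u + 2*v^2 + v - 10) du + (-2*u*v^2 + u - 6*v^3 + 24*v) dv

Using F^*(f dg) = (f ∘ F) d(g ∘ F), substitute each coordinate x_i by F_i(u, v) in f_i, and replace dx_i by d F_i = (∂F_i/∂u) du + (∂F_i/∂v) dv.
  For the x component: f_1(F) = -u*v - v^2 + 2; d F_1 = (0) du + (2*v) dv
  For the y component: f_2(F) = -1; d F_2 = (-v) du + (-u) dv
  For the z component: f_3(F) = 5 - v^2; d F_3 = (-4*u - 2) du + (4*v) dv
Combining and collecting du, dv coefficients:
  coeff of du: 4*u*v^2 - 20*u + 2*v^2 + v - 10
  coeff of dv: -2*u*v^2 + u - 6*v^3 + 24*v
F^* omega = (4*u*v^2 - 20*u + 2*v^2 + v - 10) du + (-2*u*v^2 + u - 6*v^3 + 24*v) dv.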